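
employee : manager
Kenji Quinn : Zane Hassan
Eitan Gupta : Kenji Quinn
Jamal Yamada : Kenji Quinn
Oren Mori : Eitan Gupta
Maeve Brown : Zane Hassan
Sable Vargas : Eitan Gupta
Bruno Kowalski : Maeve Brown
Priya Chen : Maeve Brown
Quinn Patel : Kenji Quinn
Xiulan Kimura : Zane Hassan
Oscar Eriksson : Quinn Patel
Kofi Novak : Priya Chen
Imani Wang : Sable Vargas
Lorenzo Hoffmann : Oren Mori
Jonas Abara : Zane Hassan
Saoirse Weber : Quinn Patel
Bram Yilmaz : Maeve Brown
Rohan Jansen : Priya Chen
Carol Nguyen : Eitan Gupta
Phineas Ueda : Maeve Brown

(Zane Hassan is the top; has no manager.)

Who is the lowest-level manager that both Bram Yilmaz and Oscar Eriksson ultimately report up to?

Zane Hassan

Bram Yilmaz's chain of managers is Maeve Brown, Zane Hassan. Oscar Eriksson's chain of managers is Quinn Patel, Kenji Quinn, Zane Hassan. The first manager that appears in both chains is Zane Hassan.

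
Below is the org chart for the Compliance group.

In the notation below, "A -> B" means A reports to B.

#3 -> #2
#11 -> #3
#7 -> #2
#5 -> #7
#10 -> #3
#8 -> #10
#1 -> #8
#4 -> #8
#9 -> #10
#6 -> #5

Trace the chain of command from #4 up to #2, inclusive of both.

#4 reports to #8. #8 reports to #10. #10 reports to #3. #3 reports to #2. #2 is at the top.

#4 -> #8 -> #10 -> #3 -> #2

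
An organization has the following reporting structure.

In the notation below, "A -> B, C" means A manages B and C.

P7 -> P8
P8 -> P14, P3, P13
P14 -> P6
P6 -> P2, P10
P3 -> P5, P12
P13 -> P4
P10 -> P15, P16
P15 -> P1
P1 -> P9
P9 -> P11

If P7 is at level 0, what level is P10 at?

4

Chain from P10 up to P7: P10 → P6 → P14 → P8 → P7. That is 4 steps up, so P10 is 4 levels below P7.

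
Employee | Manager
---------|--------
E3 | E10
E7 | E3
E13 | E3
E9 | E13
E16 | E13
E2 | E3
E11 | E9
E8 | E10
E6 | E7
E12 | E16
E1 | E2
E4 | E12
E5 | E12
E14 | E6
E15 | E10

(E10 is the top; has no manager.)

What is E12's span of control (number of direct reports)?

E12 directly manages E4, E5. That is 2 direct reports.

2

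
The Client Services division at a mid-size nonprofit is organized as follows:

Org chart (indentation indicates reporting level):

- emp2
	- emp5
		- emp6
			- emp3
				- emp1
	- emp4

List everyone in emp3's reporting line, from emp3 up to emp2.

emp3 -> emp6 -> emp5 -> emp2

emp3 reports to emp6. emp6 reports to emp5. emp5 reports to emp2. emp2 is at the top.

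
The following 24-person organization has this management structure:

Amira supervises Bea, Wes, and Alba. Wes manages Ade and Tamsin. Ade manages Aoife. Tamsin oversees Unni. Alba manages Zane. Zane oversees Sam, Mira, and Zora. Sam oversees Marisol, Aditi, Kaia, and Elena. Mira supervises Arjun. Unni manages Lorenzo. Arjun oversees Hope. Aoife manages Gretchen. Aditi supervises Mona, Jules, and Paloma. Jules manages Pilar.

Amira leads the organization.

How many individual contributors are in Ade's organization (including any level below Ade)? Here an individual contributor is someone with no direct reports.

The only person in Ade's organization with no one reporting to them is Gretchen. That is 1.

1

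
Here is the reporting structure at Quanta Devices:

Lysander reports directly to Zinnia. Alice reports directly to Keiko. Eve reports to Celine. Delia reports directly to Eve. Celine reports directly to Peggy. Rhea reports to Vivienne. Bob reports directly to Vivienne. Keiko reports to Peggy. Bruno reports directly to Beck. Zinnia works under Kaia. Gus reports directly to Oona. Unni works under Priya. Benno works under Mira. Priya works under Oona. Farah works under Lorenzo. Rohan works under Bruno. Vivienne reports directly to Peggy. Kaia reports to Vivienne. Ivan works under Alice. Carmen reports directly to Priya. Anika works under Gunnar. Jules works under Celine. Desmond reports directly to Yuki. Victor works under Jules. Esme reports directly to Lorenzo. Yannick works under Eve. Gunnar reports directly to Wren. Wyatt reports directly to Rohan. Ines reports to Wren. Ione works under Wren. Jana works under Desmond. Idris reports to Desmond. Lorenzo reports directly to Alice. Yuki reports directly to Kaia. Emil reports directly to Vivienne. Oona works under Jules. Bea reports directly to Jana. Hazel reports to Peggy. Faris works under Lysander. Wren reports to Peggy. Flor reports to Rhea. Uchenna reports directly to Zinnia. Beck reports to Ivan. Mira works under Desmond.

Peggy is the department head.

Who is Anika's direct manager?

Gunnar

Anika reports directly to Gunnar.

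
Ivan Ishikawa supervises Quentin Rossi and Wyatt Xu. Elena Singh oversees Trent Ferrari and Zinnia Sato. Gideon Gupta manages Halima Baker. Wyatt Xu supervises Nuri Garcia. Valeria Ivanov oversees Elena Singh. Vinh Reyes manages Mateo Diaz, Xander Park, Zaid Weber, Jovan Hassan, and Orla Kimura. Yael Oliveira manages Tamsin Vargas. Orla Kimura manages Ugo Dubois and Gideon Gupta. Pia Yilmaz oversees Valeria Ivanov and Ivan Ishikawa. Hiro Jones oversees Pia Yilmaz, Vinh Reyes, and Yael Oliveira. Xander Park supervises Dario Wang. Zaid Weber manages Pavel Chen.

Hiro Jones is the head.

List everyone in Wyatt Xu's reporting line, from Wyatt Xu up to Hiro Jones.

Wyatt Xu reports to Ivan Ishikawa. Ivan Ishikawa reports to Pia Yilmaz. Pia Yilmaz reports to Hiro Jones. Hiro Jones is at the top.

Wyatt Xu -> Ivan Ishikawa -> Pia Yilmaz -> Hiro Jones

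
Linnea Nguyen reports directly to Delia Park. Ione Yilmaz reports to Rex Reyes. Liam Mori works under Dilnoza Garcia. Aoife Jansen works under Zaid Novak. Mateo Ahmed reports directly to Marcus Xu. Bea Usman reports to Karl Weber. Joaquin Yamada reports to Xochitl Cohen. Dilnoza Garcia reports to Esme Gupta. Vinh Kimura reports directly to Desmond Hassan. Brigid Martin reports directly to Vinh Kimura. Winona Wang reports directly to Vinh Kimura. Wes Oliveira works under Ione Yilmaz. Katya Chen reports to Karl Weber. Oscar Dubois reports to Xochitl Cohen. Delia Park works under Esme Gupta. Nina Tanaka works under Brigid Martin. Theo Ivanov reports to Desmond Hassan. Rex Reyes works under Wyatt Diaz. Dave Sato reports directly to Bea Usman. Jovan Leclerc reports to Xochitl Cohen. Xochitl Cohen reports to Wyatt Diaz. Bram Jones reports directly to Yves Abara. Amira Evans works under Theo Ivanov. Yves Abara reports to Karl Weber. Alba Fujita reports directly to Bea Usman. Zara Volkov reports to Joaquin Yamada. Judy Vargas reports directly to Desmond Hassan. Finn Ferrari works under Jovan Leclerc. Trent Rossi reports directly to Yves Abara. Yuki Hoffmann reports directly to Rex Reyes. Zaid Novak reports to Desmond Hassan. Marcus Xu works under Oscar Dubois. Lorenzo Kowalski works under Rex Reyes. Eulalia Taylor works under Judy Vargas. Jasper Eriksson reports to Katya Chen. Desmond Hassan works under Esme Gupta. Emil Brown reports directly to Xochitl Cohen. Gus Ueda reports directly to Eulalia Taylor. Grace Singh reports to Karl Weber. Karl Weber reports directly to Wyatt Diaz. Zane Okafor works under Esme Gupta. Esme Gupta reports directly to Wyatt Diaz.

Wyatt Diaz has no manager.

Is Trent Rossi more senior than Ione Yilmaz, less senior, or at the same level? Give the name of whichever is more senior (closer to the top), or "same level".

Trent Rossi is 3 levels below Wyatt Diaz; Ione Yilmaz is 2. Ione Yilmaz is higher.

Ione Yilmaz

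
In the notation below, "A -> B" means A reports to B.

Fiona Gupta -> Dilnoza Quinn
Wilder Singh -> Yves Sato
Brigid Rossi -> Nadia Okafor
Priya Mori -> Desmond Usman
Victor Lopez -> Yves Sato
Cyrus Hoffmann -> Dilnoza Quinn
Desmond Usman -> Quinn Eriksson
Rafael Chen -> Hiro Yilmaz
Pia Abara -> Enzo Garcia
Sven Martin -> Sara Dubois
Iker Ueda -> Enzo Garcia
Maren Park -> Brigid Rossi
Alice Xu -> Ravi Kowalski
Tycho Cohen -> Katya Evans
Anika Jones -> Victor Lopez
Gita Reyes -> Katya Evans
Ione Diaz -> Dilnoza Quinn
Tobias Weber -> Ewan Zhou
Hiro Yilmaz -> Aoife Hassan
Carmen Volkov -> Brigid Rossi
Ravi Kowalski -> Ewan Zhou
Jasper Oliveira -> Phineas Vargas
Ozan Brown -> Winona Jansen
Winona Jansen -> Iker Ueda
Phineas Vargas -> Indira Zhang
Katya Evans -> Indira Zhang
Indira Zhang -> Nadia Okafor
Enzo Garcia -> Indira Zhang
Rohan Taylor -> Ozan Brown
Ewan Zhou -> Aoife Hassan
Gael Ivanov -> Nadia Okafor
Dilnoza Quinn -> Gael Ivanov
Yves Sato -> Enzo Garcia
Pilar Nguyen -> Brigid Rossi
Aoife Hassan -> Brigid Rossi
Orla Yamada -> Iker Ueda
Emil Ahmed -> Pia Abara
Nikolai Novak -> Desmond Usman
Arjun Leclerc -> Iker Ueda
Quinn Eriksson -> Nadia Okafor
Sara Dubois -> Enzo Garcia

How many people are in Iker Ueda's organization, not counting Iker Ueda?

Iker Ueda directly manages Winona Jansen, Arjun Leclerc, Orla Yamada. Under Winona Jansen: Ozan Brown, Rohan Taylor (2). Arjun Leclerc has no reports. Orla Yamada has no reports. So Iker Ueda's organization is 3 direct reports plus everyone under them: 3 + 1 + 1 = 5.

5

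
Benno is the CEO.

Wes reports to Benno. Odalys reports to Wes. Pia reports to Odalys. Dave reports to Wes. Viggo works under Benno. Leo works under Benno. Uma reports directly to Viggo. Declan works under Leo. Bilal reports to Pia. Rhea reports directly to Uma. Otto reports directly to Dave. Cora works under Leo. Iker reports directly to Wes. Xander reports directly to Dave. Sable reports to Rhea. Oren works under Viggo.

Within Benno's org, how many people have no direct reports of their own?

8

The people in Benno's organization with no one reporting to them are Cora, Declan, Oren, Sable, Iker, Xander, Otto, Bilal. That is 8.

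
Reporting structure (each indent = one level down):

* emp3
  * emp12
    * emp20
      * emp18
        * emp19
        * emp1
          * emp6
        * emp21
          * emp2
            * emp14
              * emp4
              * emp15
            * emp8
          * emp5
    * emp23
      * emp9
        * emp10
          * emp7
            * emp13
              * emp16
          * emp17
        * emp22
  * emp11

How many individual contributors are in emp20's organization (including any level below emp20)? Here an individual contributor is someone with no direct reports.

The people in emp20's organization with no one reporting to them are emp5, emp8, emp15, emp4, emp6, emp19. That is 6.

6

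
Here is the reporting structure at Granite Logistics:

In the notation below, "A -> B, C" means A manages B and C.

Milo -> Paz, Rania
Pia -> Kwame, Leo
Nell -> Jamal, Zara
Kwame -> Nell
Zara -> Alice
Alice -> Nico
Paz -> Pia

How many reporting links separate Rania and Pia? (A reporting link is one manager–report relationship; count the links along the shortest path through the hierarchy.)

3

Rania is 1 level below Milo, and Pia is 2 levels below Milo (their lowest common manager). The shortest path runs up from Rania to Milo and back down to Pia: 1 + 2 = 3 links.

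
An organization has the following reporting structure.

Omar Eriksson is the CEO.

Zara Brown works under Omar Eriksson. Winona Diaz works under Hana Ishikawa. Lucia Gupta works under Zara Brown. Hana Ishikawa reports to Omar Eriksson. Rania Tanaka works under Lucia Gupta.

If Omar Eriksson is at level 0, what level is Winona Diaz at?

2

Chain from Winona Diaz up to Omar Eriksson: Winona Diaz → Hana Ishikawa → Omar Eriksson. That is 2 steps up, so Winona Diaz is 2 levels below Omar Eriksson.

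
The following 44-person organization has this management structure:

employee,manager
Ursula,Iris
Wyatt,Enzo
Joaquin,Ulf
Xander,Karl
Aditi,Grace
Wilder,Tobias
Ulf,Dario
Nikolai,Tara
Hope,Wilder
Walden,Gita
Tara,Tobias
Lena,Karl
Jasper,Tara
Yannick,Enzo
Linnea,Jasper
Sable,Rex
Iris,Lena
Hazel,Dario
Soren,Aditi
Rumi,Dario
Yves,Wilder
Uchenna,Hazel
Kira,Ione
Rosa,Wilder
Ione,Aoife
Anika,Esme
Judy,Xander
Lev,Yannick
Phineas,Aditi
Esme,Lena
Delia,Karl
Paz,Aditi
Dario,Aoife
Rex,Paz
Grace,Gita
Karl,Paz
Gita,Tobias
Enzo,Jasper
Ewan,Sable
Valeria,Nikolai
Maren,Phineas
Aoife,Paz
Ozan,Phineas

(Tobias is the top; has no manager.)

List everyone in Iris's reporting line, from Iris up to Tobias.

Iris reports to Lena. Lena reports to Karl. Karl reports to Paz. Paz reports to Aditi. Aditi reports to Grace. Grace reports to Gita. Gita reports to Tobias. Tobias is at the top.

Iris -> Lena -> Karl -> Paz -> Aditi -> Grace -> Gita -> Tobias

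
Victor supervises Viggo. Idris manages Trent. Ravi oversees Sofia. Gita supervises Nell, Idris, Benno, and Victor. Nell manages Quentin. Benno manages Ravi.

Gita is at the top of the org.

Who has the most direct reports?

Direct-report counts: Gita has 4; Victor has 1; Nell has 1; Idris has 1; Benno has 1; Ravi has 1. The largest is 4, held by Gita.

Gita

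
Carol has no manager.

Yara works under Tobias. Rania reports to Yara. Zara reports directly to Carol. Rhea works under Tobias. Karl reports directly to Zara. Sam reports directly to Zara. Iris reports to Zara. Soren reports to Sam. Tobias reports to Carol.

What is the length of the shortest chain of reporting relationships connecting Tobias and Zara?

Tobias is 1 level below Carol, and Zara is 1 level below Carol (their lowest common manager). The shortest path runs up from Tobias to Carol and back down to Zara: 1 + 1 = 2 links.

2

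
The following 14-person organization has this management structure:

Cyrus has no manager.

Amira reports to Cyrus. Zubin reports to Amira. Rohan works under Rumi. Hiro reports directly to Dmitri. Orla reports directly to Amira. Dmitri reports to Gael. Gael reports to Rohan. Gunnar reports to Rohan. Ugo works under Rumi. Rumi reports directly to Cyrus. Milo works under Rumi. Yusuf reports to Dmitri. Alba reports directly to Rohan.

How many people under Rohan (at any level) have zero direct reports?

The people in Rohan's organization with no one reporting to them are Alba, Gunnar, Yusuf, Hiro. That is 4.

4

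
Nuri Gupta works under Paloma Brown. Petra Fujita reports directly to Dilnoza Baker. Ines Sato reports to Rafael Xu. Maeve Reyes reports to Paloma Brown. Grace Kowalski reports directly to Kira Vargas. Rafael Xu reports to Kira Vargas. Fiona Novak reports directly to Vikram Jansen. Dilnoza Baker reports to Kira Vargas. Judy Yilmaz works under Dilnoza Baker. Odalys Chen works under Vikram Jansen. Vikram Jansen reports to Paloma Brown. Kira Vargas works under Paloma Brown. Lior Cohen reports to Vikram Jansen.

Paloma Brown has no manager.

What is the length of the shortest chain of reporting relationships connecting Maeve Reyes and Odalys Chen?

Maeve Reyes is 1 level below Paloma Brown, and Odalys Chen is 2 levels below Paloma Brown (their lowest common manager). The shortest path runs up from Maeve Reyes to Paloma Brown and back down to Odalys Chen: 1 + 2 = 3 links.

3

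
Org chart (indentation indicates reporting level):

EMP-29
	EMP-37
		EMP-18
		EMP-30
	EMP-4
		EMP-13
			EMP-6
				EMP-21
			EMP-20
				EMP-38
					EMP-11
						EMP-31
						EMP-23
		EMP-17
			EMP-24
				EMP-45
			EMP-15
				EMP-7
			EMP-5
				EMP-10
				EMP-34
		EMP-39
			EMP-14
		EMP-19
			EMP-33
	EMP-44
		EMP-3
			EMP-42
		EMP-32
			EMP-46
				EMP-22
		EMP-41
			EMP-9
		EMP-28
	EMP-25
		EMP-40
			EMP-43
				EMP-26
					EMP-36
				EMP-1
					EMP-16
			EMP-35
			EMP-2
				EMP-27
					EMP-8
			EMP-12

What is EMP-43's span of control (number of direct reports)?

2

EMP-43 directly manages EMP-26, EMP-1. That is 2 direct reports.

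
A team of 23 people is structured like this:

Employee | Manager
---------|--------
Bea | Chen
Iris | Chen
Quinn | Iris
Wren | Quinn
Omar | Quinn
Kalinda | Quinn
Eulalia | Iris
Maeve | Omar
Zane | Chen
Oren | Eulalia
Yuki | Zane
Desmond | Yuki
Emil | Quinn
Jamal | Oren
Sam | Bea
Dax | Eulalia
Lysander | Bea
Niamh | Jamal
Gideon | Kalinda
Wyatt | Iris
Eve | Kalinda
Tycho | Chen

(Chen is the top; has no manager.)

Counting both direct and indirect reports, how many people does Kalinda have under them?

2

Kalinda directly manages Gideon, Eve. Gideon has no reports. Eve has no reports. So Kalinda's organization is 2 direct reports plus everyone under them: 1 + 1 = 2.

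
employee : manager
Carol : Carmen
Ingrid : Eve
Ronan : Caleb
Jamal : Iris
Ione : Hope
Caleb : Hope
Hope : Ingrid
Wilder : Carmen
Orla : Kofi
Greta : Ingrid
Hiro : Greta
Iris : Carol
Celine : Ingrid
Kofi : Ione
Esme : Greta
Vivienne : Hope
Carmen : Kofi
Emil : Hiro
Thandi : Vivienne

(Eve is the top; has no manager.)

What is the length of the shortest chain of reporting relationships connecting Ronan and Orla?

5

Ronan is 2 levels below Hope, and Orla is 3 levels below Hope (their lowest common manager). The shortest path runs up from Ronan to Hope and back down to Orla: 2 + 3 = 5 links.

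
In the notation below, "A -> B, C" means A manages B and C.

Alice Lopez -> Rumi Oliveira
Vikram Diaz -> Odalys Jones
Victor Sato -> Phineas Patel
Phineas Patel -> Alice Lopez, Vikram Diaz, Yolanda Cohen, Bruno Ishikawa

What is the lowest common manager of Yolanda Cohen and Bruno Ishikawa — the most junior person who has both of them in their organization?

Phineas Patel

Yolanda Cohen's chain of managers is Phineas Patel, Victor Sato. Bruno Ishikawa's chain of managers is Phineas Patel, Victor Sato. The first manager that appears in both chains is Phineas Patel.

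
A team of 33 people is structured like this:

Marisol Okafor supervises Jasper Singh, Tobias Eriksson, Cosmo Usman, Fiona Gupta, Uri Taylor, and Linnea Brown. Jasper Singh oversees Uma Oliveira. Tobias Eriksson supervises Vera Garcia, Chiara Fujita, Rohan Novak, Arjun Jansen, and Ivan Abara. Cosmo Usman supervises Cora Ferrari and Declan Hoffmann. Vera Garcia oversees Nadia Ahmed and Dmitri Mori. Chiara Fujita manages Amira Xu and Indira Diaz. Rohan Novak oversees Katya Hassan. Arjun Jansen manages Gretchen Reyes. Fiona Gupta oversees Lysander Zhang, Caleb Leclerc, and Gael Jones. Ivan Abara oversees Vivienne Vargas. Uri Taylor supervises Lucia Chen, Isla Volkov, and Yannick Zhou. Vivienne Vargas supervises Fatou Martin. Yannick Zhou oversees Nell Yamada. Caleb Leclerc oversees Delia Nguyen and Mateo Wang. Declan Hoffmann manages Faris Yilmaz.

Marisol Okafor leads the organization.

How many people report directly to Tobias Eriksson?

5

Tobias Eriksson directly manages Vera Garcia, Chiara Fujita, Rohan Novak, Arjun Jansen, Ivan Abara. That is 5 direct reports.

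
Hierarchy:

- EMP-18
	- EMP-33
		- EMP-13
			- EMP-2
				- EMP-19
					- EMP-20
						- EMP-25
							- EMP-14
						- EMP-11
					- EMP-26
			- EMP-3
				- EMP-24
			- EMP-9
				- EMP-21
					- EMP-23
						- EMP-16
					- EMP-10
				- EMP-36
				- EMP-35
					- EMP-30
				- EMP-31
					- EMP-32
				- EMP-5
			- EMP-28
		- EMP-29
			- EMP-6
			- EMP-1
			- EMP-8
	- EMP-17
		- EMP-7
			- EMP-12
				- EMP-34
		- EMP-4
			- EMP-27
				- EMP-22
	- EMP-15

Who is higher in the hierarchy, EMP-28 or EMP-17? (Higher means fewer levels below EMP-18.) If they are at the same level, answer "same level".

EMP-28 is 3 levels below EMP-18; EMP-17 is 1. EMP-17 is higher.

EMP-17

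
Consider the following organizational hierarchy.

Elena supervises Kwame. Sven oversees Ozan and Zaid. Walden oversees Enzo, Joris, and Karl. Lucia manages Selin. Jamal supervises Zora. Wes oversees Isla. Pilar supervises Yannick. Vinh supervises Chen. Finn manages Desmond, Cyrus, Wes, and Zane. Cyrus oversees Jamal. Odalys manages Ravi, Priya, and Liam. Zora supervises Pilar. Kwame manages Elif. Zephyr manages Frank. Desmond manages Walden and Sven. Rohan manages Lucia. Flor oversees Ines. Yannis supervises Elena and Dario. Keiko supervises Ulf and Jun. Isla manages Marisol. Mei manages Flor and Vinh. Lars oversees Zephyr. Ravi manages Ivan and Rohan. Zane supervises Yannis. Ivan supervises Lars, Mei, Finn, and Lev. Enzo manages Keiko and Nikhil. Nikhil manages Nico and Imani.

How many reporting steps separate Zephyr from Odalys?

Chain from Zephyr up to Odalys: Zephyr → Lars → Ivan → Ravi → Odalys. That is 4 steps up, so Zephyr is 4 levels below Odalys.

4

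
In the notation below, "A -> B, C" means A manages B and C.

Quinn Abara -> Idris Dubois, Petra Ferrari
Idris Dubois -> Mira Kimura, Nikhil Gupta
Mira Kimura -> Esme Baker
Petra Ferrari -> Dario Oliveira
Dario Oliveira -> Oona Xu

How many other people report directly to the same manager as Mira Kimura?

1

Mira Kimura reports to Idris Dubois. Idris Dubois's other direct reports are Nikhil Gupta — 1 peer.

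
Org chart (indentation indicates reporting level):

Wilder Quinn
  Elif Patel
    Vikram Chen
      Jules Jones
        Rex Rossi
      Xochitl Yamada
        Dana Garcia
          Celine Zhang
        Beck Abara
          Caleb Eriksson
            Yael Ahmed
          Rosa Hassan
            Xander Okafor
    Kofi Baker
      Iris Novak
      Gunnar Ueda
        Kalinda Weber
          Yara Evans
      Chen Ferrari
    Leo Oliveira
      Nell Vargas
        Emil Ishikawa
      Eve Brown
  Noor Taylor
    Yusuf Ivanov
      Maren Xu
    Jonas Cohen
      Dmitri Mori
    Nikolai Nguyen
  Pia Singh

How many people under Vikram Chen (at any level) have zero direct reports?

4

The people in Vikram Chen's organization with no one reporting to them are Xander Okafor, Yael Ahmed, Celine Zhang, Rex Rossi. That is 4.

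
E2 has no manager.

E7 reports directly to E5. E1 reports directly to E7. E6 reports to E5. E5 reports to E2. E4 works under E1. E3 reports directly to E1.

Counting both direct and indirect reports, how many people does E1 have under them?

2

E1 directly manages E3, E4. E3 has no reports. E4 has no reports. So E1's organization is 2 direct reports plus everyone under them: 1 + 1 = 2.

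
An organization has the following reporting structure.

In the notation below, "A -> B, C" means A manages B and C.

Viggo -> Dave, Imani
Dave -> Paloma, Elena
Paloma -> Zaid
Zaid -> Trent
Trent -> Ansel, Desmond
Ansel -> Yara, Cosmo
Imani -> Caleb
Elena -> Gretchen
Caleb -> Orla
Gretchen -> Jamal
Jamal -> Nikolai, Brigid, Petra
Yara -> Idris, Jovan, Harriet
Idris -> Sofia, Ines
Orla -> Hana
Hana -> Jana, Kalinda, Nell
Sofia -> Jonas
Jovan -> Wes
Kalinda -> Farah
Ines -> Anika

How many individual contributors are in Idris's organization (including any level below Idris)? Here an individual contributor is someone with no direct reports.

2

The people in Idris's organization with no one reporting to them are Anika, Jonas. That is 2.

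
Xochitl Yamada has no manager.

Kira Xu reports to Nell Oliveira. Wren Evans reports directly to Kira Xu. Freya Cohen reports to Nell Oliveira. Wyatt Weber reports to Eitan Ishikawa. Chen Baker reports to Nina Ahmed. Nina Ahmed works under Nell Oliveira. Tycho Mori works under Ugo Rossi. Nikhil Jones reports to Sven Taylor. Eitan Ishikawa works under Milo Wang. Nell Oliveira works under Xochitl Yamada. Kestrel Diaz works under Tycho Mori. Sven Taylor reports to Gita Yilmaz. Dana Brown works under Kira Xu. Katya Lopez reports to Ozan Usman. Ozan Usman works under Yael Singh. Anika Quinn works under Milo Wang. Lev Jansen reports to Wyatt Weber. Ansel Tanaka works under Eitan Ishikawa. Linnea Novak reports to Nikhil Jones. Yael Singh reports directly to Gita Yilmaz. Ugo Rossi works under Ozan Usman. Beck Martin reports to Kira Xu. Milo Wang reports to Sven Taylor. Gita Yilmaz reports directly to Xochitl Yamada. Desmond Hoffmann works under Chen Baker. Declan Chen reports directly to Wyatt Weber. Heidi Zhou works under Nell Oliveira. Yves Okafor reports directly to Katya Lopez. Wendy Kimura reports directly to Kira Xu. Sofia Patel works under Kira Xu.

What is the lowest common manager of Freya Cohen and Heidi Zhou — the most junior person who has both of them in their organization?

Freya Cohen's chain of managers is Nell Oliveira, Xochitl Yamada. Heidi Zhou's chain of managers is Nell Oliveira, Xochitl Yamada. The first manager that appears in both chains is Nell Oliveira.

Nell Oliveira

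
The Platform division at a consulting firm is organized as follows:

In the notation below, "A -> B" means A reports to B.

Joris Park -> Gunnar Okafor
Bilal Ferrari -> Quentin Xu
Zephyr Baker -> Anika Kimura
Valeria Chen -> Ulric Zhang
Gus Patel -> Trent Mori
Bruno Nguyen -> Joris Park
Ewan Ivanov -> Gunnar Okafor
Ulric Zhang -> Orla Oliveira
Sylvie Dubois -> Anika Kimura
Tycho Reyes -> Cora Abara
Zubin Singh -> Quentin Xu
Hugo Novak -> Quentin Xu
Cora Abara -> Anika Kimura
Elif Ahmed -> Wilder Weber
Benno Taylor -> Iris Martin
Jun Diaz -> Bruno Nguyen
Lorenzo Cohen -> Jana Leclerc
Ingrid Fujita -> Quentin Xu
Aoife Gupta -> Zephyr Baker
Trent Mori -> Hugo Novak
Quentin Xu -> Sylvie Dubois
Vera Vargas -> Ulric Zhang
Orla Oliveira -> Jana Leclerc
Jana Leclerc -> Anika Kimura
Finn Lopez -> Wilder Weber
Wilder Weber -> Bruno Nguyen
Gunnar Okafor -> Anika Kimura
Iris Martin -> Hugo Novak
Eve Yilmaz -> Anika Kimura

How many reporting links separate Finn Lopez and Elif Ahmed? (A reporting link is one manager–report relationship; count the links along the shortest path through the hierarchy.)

2

Finn Lopez is 1 level below Wilder Weber, and Elif Ahmed is 1 level below Wilder Weber (their lowest common manager). The shortest path runs up from Finn Lopez to Wilder Weber and back down to Elif Ahmed: 1 + 1 = 2 links.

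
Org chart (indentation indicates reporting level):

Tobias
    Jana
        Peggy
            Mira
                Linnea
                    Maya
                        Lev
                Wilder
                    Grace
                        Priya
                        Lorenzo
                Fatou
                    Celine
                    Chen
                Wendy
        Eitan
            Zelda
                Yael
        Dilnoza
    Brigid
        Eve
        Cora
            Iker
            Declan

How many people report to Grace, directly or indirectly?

Grace directly manages Priya, Lorenzo. Priya has no reports. Lorenzo has no reports. So Grace's organization is 2 direct reports plus everyone under them: 1 + 1 = 2.

2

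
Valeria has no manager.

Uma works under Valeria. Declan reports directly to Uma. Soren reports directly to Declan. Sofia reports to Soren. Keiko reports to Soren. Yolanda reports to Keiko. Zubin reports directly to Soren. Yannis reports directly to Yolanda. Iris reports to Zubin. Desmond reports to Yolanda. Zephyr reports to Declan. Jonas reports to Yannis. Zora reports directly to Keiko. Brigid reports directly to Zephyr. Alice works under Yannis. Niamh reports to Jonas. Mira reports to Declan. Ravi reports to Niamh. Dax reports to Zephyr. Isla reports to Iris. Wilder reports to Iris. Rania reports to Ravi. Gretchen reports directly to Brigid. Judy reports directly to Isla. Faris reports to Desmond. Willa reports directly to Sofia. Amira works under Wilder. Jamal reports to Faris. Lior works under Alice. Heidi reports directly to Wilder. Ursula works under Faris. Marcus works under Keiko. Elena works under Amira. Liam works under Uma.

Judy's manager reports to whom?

Iris

Judy reports to Isla, and Isla reports to Iris. So Judy's skip-level manager is Iris.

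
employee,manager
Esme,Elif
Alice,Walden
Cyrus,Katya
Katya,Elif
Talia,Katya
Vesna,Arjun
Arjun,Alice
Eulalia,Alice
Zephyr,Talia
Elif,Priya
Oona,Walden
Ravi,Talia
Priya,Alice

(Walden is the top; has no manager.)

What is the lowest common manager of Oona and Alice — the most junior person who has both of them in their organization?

Oona's chain of managers is Walden. Alice's chain of managers is Walden. The first manager that appears in both chains is Walden.

Walden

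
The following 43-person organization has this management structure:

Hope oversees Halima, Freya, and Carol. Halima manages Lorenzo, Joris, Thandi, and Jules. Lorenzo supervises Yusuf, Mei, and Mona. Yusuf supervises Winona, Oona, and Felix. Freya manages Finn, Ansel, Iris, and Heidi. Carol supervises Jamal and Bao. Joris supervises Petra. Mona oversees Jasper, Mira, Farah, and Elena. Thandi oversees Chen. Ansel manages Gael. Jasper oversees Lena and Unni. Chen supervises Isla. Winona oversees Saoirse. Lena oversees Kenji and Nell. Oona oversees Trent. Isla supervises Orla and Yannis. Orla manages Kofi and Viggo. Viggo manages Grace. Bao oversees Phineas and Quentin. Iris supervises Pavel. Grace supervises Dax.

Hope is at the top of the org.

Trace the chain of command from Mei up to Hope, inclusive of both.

Mei reports to Lorenzo. Lorenzo reports to Halima. Halima reports to Hope. Hope is at the top.

Mei -> Lorenzo -> Halima -> Hope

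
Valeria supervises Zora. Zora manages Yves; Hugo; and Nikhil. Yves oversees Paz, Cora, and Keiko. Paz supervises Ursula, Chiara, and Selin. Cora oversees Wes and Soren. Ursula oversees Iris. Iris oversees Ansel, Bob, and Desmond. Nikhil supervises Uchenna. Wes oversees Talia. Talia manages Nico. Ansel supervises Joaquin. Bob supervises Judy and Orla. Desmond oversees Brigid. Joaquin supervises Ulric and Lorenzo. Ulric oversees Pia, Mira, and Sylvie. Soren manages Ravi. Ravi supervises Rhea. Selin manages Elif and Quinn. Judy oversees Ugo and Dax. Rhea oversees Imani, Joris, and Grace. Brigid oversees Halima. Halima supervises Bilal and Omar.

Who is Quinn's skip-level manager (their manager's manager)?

Paz

Quinn reports to Selin, and Selin reports to Paz. So Quinn's skip-level manager is Paz.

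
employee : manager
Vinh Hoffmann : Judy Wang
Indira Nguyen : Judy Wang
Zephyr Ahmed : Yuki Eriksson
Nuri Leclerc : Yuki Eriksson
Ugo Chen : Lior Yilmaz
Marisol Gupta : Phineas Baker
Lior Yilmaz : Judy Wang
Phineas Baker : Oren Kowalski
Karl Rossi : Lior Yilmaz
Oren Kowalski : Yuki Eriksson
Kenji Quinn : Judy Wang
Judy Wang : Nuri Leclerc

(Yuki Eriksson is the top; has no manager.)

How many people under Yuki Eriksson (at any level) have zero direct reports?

The people in Yuki Eriksson's organization with no one reporting to them are Marisol Gupta, Zephyr Ahmed, Indira Nguyen, Kenji Quinn, Vinh Hoffmann, Karl Rossi, Ugo Chen. That is 7.

7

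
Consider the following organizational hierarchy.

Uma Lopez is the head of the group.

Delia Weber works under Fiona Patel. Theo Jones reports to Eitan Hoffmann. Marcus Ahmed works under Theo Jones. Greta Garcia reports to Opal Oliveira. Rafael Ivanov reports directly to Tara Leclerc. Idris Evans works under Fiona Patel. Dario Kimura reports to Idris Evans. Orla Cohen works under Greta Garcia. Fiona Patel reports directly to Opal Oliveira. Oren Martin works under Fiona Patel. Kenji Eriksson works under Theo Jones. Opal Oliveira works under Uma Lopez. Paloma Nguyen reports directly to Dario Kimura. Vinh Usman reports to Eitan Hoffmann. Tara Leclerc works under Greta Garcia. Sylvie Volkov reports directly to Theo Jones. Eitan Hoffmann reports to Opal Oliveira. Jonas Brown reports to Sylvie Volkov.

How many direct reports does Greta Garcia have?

Greta Garcia directly manages Tara Leclerc, Orla Cohen. That is 2 direct reports.

2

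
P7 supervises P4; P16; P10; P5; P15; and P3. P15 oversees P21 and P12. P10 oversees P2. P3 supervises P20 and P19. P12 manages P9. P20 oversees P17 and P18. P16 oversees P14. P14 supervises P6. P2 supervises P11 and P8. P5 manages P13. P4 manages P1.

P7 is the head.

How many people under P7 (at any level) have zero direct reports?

The people in P7's organization with no one reporting to them are P1, P13, P6, P19, P18, P17, P8, P11, P21, P9. That is 10.

10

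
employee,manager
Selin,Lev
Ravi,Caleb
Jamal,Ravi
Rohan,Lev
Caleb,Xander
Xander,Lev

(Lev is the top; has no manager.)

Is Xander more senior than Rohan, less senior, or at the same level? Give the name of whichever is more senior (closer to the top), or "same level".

same level

Both Xander and Rohan are 1 level below Lev.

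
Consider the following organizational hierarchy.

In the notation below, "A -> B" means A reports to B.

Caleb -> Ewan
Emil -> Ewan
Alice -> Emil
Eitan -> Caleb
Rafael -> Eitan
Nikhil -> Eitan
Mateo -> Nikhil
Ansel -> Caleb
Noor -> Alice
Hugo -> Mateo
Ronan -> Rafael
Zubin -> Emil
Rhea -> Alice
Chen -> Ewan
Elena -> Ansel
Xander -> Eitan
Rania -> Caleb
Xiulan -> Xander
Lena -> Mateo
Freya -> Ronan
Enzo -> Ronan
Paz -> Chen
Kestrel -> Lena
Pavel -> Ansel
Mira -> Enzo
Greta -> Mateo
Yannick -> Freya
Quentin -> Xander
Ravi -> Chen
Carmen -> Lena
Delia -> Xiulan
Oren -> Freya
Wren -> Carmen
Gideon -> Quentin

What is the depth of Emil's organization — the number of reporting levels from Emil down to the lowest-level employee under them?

The longest chain under Emil runs Emil → Alice → Rhea, which is 2 levels below Emil.

2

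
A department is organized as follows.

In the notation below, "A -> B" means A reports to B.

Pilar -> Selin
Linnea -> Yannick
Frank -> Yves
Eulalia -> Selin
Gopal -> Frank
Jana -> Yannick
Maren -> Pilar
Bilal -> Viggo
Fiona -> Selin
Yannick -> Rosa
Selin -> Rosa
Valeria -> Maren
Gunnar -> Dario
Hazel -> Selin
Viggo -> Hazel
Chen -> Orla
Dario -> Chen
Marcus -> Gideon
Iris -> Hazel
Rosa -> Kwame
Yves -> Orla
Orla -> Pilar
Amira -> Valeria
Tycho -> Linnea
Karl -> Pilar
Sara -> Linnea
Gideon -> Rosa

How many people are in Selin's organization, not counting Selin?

Selin directly manages Pilar, Fiona, Hazel, Eulalia. Under Pilar: Karl, Maren, Valeria, Amira, Orla, Chen, Dario, Gunnar, Yves, Frank, Gopal (11). Fiona has no reports. Under Hazel: Iris, Viggo, Bilal (3). Eulalia has no reports. So Selin's organization is 4 direct reports plus everyone under them: 12 + 1 + 4 + 1 = 18.

18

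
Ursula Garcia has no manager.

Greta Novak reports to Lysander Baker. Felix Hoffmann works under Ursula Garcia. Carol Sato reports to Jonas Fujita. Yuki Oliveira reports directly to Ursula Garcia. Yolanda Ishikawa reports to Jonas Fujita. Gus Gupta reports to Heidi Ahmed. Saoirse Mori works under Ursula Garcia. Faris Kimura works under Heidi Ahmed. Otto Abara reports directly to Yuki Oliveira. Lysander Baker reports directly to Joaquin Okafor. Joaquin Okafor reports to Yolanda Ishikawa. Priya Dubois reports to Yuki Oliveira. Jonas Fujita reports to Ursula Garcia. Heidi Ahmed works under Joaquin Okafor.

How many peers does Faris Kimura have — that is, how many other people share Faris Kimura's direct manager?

Faris Kimura reports to Heidi Ahmed. Heidi Ahmed's other direct reports are Gus Gupta — 1 peer.

1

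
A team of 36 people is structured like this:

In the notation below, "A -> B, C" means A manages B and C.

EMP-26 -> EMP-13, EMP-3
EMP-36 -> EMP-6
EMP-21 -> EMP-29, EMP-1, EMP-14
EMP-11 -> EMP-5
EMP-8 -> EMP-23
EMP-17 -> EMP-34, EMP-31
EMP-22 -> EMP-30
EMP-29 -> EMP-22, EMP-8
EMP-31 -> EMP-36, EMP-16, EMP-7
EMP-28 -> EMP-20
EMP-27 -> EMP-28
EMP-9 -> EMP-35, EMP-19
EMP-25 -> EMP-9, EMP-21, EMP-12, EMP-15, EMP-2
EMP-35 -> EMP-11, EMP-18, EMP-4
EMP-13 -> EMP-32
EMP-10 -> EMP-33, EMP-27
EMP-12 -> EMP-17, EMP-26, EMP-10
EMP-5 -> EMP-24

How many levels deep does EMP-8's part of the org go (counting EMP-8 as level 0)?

1

The longest chain under EMP-8 runs EMP-8 → EMP-23, which is 1 level below EMP-8.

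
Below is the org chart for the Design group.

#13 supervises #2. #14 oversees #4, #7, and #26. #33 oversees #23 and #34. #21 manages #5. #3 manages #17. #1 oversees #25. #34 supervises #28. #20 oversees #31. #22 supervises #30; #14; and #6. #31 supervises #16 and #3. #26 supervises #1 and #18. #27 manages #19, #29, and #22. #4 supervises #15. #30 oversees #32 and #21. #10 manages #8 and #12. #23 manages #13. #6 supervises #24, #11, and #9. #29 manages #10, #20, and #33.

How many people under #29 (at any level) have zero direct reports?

The people in #29's organization with no one reporting to them are #2, #28, #17, #16, #12, #8. That is 6.

6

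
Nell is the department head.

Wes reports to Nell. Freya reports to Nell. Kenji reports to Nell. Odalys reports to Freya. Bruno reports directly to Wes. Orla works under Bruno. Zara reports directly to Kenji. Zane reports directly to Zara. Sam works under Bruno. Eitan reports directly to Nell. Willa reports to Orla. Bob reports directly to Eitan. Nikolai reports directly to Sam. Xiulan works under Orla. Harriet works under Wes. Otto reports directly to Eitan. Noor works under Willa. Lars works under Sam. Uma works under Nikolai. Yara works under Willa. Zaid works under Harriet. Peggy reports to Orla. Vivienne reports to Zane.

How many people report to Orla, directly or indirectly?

5

Orla directly manages Willa, Xiulan, Peggy. Under Willa: Yara, Noor (2). Xiulan has no reports. Peggy has no reports. So Orla's organization is 3 direct reports plus everyone under them: 3 + 1 + 1 = 5.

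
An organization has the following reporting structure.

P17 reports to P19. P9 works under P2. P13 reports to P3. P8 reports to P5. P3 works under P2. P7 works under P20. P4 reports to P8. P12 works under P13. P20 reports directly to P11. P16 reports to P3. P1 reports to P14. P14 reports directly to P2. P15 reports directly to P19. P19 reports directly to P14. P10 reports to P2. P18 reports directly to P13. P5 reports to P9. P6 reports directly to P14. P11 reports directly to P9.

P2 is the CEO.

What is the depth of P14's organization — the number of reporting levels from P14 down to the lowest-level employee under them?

The longest chain under P14 runs P14 → P19 → P15, which is 2 levels below P14.

2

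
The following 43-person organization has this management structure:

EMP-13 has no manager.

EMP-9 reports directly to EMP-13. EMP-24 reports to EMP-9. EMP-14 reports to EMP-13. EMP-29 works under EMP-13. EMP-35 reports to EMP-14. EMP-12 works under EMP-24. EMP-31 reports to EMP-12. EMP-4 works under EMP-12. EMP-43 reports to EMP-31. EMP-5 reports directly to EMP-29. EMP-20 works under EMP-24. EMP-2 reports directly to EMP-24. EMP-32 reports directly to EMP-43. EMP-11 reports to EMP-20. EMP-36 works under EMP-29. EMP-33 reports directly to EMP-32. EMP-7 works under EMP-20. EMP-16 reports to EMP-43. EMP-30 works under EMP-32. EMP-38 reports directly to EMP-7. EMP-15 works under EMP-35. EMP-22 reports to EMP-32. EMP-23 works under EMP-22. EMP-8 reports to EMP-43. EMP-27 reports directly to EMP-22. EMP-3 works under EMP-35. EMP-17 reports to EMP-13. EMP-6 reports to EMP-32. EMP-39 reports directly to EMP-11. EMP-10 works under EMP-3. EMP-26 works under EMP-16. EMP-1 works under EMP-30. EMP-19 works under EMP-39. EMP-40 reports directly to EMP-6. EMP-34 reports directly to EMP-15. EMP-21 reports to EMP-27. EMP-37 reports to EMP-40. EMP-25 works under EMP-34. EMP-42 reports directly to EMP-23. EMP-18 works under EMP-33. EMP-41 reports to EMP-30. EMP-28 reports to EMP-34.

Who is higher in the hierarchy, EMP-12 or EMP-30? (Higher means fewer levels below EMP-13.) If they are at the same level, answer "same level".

EMP-12 is 3 levels below EMP-13; EMP-30 is 7. EMP-12 is higher.

EMP-12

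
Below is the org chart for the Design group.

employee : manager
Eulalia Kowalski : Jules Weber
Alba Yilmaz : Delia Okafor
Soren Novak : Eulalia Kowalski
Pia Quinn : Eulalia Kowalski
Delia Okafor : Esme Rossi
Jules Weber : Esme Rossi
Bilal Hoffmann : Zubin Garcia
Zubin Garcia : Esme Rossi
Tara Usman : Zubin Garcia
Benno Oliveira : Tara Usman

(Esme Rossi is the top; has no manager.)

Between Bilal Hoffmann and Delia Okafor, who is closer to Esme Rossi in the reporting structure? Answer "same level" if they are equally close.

Delia Okafor

Bilal Hoffmann is 2 levels below Esme Rossi; Delia Okafor is 1. Delia Okafor is higher.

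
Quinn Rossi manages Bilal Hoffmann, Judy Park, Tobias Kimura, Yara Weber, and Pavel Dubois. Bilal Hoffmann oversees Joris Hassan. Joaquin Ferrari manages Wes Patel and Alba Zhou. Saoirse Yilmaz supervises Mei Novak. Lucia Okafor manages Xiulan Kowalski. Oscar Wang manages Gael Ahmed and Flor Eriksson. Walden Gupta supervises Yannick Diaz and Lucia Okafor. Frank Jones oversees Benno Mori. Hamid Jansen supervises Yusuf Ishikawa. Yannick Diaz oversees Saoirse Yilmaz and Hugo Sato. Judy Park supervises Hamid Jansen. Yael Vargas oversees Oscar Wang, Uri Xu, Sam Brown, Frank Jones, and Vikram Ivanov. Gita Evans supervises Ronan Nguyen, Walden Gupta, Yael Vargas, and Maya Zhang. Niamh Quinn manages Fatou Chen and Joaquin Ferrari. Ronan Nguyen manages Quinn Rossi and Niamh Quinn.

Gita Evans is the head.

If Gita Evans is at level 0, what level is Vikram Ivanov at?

2

Chain from Vikram Ivanov up to Gita Evans: Vikram Ivanov → Yael Vargas → Gita Evans. That is 2 steps up, so Vikram Ivanov is 2 levels below Gita Evans.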